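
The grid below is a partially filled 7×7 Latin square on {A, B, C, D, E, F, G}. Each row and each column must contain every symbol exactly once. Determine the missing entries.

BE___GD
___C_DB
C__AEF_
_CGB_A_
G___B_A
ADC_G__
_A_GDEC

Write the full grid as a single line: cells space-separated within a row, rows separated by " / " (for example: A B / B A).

B E A F C G D / E G F C A D B / C B D A E F G / D C G B F A E / G F E D B C A / A D C E G B F / F A B G D E C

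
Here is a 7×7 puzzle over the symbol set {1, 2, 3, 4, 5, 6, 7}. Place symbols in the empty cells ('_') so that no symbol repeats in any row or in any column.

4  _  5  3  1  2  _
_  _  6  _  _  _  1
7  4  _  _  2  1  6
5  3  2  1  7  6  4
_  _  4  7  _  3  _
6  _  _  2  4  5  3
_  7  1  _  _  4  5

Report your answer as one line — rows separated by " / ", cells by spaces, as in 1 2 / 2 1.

4 6 5 3 1 2 7 / 3 2 6 4 5 7 1 / 7 4 3 5 2 1 6 / 5 3 2 1 7 6 4 / 1 5 4 7 6 3 2 / 6 1 7 2 4 5 3 / 2 7 1 6 3 4 5

Cell (r1,c2): row 1 has {1,2,3,4,5}; column 2 has {3,4,7} → 6.
Cell (r1,c7): row 1 has {1,2,3,4,5,6}; column 7 has {1,3,4,5,6} → 7.
Cell (r2,c6): row 2 has {1,6}; column 6 has {1,2,3,4,5,6} → 7.
Cell (r3,c3): row 3 has {1,2,4,6,7}; column 3 has {1,2,4,5,6} → 3.
Cell (r3,c4): row 3 has {1,2,3,4,6,7}; column 4 has {1,2,3,7} → 5.
Cell (r5,c7): row 5 has {3,4,7}; column 7 has {1,3,4,5,6,7} → 2.
Cell (r6,c2): row 6 has {2,3,4,5,6}; column 2 has {3,4,6,7} → 1.
Cell (r6,c3): row 6 has {1,2,3,4,5,6}; column 3 has {1,2,3,4,5,6} → 7.
Cell (r7,c4): row 7 has {1,4,5,7}; column 4 has {1,2,3,5,7} → 6.
Cell (r7,c5): row 7 has {1,4,5,6,7}; column 5 has {1,2,4,7} → 3.
Cell (r2,c4): row 2 has {1,6,7}; column 4 has {1,2,3,5,6,7} → 4.
Cell (r2,c5): row 2 has {1,4,6,7}; column 5 has {1,2,3,4,7} → 5.
Cell (r5,c1): row 5 has {2,3,4,7}; column 1 has {4,5,6,7} → 1.
Cell (r5,c2): row 5 has {1,2,3,4,7}; column 2 has {1,3,4,6,7} → 5.
Cell (r5,c5): row 5 has {1,2,3,4,5,7}; column 5 has {1,2,3,4,5,7} → 6.
Cell (r7,c1): row 7 has {1,3,4,5,6,7}; column 1 has {1,4,5,6,7} → 2.
Cell (r2,c1): row 2 has {1,4,5,6,7}; column 1 has {1,2,4,5,6,7} → 3.
Cell (r2,c2): row 2 has {1,3,4,5,6,7}; column 2 has {1,3,4,5,6,7} → 2.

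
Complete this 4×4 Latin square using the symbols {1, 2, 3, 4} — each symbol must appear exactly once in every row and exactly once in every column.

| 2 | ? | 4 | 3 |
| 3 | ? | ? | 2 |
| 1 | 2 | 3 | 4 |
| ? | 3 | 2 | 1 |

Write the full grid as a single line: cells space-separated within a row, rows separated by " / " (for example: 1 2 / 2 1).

2 1 4 3 / 3 4 1 2 / 1 2 3 4 / 4 3 2 1

At row 1, column 2: row 1 has {2,3,4}; column 2 has {2,3}; that leaves 1.
At row 2, column 2: row 2 has {2,3}; column 2 has {1,2,3}; that leaves 4.
At row 2, column 3: row 2 has {2,3,4}; column 3 has {2,3,4}; that leaves 1.
At row 4, column 1: row 4 has {1,2,3}; column 1 has {1,2,3}; that leaves 4.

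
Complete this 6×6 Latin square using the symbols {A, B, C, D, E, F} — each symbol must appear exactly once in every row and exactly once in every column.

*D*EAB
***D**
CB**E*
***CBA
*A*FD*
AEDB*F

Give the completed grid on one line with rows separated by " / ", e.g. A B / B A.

F D C E A B / B C A D F E / C B F A E D / D F E C B A / E A B F D C / A E D B C F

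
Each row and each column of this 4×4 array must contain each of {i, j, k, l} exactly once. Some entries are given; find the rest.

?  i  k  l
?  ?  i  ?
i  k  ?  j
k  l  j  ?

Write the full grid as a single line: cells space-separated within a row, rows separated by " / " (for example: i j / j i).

j i k l / l j i k / i k l j / k l j i

(r1,c1): row 1 has {i,k,l}; column 1 has {i,k}, so it must be j.
(r2,c1): row 2 has {i}; column 1 has {i,j,k}, so it must be l.
(r2,c2): row 2 has {i,l}; column 2 has {i,k,l}, so it must be j.
(r2,c4): row 2 has {i,j,l}; column 4 has {j,l}, so it must be k.
(r3,c3): row 3 has {i,j,k}; column 3 has {i,j,k}, so it must be l.
(r4,c4): row 4 has {j,k,l}; column 4 has {j,k,l}, so it must be i.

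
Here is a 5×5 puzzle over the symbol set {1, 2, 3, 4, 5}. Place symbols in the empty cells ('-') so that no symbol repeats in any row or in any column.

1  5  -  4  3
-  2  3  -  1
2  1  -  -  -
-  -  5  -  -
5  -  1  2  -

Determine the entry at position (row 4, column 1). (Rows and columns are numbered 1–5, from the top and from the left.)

3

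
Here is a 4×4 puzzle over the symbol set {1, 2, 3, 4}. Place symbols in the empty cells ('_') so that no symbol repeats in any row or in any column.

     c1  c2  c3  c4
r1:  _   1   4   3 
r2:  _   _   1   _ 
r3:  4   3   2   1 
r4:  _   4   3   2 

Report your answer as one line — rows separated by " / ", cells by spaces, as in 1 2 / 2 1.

(r1,c1) = 2
(r2,c1) = 3
(r2,c2) = 2
(r2,c4) = 4
(r4,c1) = 1

2 1 4 3 / 3 2 1 4 / 4 3 2 1 / 1 4 3 2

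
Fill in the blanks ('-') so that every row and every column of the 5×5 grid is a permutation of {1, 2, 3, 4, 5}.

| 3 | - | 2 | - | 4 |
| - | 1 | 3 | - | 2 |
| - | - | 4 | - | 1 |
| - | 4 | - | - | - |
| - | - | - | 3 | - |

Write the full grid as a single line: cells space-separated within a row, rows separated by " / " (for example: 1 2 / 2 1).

(r1,c2) = 5
(r1,c4) = 1
(r5,c2) = 2
(r5,c5) = 5
(r3,c2) = 3
(r4,c5) = 3
(r5,c3) = 1
(r4,c3) = 5
(r4,c4) = 2
(r5,c1) = 4
(r2,c1) = 5
(r2,c4) = 4
(r3,c1) = 2
(r3,c4) = 5
(r4,c1) = 1

3 5 2 1 4 / 5 1 3 4 2 / 2 3 4 5 1 / 1 4 5 2 3 / 4 2 1 3 5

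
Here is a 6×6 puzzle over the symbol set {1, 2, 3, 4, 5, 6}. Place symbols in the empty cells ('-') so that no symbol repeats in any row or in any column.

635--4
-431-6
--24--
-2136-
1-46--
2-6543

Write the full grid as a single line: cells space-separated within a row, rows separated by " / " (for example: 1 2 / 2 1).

6 3 5 2 1 4 / 5 4 3 1 2 6 / 3 6 2 4 5 1 / 4 2 1 3 6 5 / 1 5 4 6 3 2 / 2 1 6 5 4 3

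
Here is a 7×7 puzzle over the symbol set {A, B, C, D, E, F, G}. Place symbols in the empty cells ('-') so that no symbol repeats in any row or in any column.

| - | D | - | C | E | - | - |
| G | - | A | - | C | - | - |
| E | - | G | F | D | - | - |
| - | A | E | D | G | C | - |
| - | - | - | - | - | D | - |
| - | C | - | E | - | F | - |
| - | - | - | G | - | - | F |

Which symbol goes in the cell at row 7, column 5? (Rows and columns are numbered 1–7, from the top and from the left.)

A

(r2,c4) = B
(r2,c6) = E
(r2,c7) = D
(r3,c2) = B
(r3,c6) = A
(r3,c7) = C
(r4,c7) = B
(r5,c4) = A
(r7,c2) = E
(r7,c6) = B
(r1,c6) = G
(r1,c7) = A
(r2,c2) = F
(r4,c1) = F
(r5,c2) = G
(r5,c7) = E
(r6,c7) = G
(r7,c5) = A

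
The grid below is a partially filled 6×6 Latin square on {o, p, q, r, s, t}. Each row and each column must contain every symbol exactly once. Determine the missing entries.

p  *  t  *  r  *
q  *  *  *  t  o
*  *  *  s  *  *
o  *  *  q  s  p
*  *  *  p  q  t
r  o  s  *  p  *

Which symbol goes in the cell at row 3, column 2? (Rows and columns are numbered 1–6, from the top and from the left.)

p

row 1 has {p,r,t}; column 4 has {p,q,s} — only o is left for (r1,c4).
row 2 has {o,q,t}; column 4 has {o,p,q,s} — only r is left for (r2,c4).
row 3 has {s}; column 1 has {o,p,q,r} — only t is left for (r3,c1).
row 3 has {s,t}; column 5 has {p,q,r,s,t} — only o is left for (r3,c5).
row 4 has {o,p,q,s}; column 3 has {s,t} — only r is left for (r4,c3).
row 5 has {p,q,t}; column 1 has {o,p,q,r,t} — only s is left for (r5,c1).
row 5 has {p,q,s,t}; column 2 has {o} — only r is left for (r5,c2).
row 5 has {p,q,r,s,t}; column 3 has {r,s,t} — only o is left for (r5,c3).
row 6 has {o,p,r,s}; column 4 has {o,p,q,r,s} — only t is left for (r6,c4).
row 6 has {o,p,r,s,t}; column 6 has {o,p,t} — only q is left for (r6,c6).
row 1 has {o,p,r,t}; column 6 has {o,p,q,t} — only s is left for (r1,c6).
row 2 has {o,q,r,t}; column 3 has {o,r,s,t} — only p is left for (r2,c3).
row 3 has {o,s,t}; column 3 has {o,p,r,s,t} — only q is left for (r3,c3).
row 3 has {o,q,s,t}; column 6 has {o,p,q,s,t} — only r is left for (r3,c6).
row 4 has {o,p,q,r,s}; column 2 has {o,r} — only t is left for (r4,c2).
row 1 has {o,p,r,s,t}; column 2 has {o,r,t} — only q is left for (r1,c2).
row 2 has {o,p,q,r,t}; column 2 has {o,q,r,t} — only s is left for (r2,c2).
row 3 has {o,q,r,s,t}; column 2 has {o,q,r,s,t} — only p is left for (r3,c2).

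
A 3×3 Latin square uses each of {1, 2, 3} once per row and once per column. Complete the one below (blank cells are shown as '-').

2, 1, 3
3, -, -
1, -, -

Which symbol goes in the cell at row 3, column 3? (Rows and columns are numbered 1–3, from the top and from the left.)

2

(r2,c2) = 2
(r2,c3) = 1
(r3,c2) = 3
(r3,c3) = 2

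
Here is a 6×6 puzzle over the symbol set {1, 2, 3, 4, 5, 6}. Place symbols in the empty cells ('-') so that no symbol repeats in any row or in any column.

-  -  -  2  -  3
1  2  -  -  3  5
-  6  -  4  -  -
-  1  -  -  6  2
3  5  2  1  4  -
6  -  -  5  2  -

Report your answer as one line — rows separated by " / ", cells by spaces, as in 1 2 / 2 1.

5 4 6 2 1 3 / 1 2 4 6 3 5 / 2 6 3 4 5 1 / 4 1 5 3 6 2 / 3 5 2 1 4 6 / 6 3 1 5 2 4

(r1,c2) = 4
(r2,c4) = 6
(r3,c6) = 1
(r4,c4) = 3
(r5,c6) = 6
(r6,c2) = 3
(r6,c6) = 4
(r1,c1) = 5
(r1,c5) = 1
(r2,c3) = 4
(r3,c1) = 2
(r3,c5) = 5
(r4,c1) = 4
(r4,c3) = 5
(r6,c3) = 1
(r1,c3) = 6
(r3,c3) = 3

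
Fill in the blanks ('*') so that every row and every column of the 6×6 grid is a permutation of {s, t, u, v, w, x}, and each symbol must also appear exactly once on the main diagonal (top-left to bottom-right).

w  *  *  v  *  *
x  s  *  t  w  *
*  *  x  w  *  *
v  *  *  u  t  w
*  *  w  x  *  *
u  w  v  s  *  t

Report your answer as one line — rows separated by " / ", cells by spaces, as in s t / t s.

w u t v s x / x s u t w v / t v x w u s / v x s u t w / s t w x v u / u w v s x t

Cell (r2,c3): row 2 has {s,t,w,x}; column 3 has {v,w,x} → u.
Cell (r2,c6): row 2 has {s,t,u,w,x}; column 6 has {t,w} → v.
Cell (r4,c2): row 4 has {t,u,v,w}; column 2 has {s,w} → x.
Cell (r4,c3): row 4 has {t,u,v,w,x}; column 3 has {u,v,w,x} → s.
Cell (r5,c5): row 5 has {w,x}; column 5 has {t,w}; the diagonal has {s,t,u,w,x} → v.
Cell (r6,c5): row 6 has {s,t,u,v,w}; column 5 has {t,v,w} → x.
Cell (r1,c3): row 1 has {v,w}; column 3 has {s,u,v,w,x} → t.
Cell (r1,c2): row 1 has {t,v,w}; column 2 has {s,w,x} → u.
Cell (r1,c5): row 1 has {t,u,v,w}; column 5 has {t,v,w,x} → s.
Cell (r1,c6): row 1 has {s,t,u,v,w}; column 6 has {t,v,w} → x.
Cell (r3,c5): row 3 has {w,x}; column 5 has {s,t,v,w,x} → u.
Cell (r3,c6): row 3 has {u,w,x}; column 6 has {t,v,w,x} → s.
Cell (r5,c2): row 5 has {v,w,x}; column 2 has {s,u,w,x} → t.
Cell (r5,c6): row 5 has {t,v,w,x}; column 6 has {s,t,v,w,x} → u.
Cell (r3,c1): row 3 has {s,u,w,x}; column 1 has {u,v,w,x} → t.
Cell (r3,c2): row 3 has {s,t,u,w,x}; column 2 has {s,t,u,w,x} → v.
Cell (r5,c1): row 5 has {t,u,v,w,x}; column 1 has {t,u,v,w,x} → s.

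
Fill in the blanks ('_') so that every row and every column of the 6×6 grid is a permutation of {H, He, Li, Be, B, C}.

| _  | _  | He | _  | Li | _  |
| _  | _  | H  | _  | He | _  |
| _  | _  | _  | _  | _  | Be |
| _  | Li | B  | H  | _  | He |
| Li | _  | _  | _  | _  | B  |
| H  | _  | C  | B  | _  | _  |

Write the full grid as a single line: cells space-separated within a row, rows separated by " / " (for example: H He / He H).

At row 3, column 3: row 3 has {Be}; column 3 has {H,He,B,C}; that leaves Li.
At row 5, column 3: row 5 has {Li,B}; column 3 has {H,He,Li,B,C}; that leaves Be.
At row 6, column 5: row 6 has {H,B,C}; column 5 has {He,Li}; that leaves Be.
At row 6, column 6: row 6 has {H,Be,B,C}; column 6 has {He,Be,B}; that leaves Li.
At row 2, column 6: row 2 has {H,He}; column 6 has {He,Li,Be,B}; that leaves C.
At row 4, column 5: row 4 has {H,He,Li,B}; column 5 has {He,Li,Be}; that leaves C.
At row 5, column 5: row 5 has {Li,Be,B}; column 5 has {He,Li,Be,C}; that leaves H.
At row 6, column 2: row 6 has {H,Li,Be,B,C}; column 2 has {Li}; that leaves He.
At row 1, column 6: row 1 has {He,Li}; column 6 has {He,Li,Be,B,C}; that leaves H.
At row 3, column 5: row 3 has {Li,Be}; column 5 has {H,He,Li,Be,C}; that leaves B.
At row 4, column 1: row 4 has {H,He,Li,B,C}; column 1 has {H,Li}; that leaves Be.
At row 5, column 2: row 5 has {H,Li,Be,B}; column 2 has {He,Li}; that leaves C.
At row 5, column 4: row 5 has {H,Li,Be,B,C}; column 4 has {H,B}; that leaves He.
At row 2, column 1: row 2 has {H,He,C}; column 1 has {H,Li,Be}; that leaves B.
At row 2, column 2: row 2 has {H,He,B,C}; column 2 has {He,Li,C}; that leaves Be.
At row 2, column 4: row 2 has {H,He,Be,B,C}; column 4 has {H,He,B}; that leaves Li.
At row 3, column 2: row 3 has {Li,Be,B}; column 2 has {He,Li,Be,C}; that leaves H.
At row 3, column 4: row 3 has {H,Li,Be,B}; column 4 has {H,He,Li,B}; that leaves C.
At row 1, column 1: row 1 has {H,He,Li}; column 1 has {H,Li,Be,B}; that leaves C.
At row 1, column 2: row 1 has {H,He,Li,C}; column 2 has {H,He,Li,Be,C}; that leaves B.
At row 1, column 4: row 1 has {H,He,Li,B,C}; column 4 has {H,He,Li,B,C}; that leaves Be.
At row 3, column 1: row 3 has {H,Li,Be,B,C}; column 1 has {H,Li,Be,B,C}; that leaves He.

C B He Be Li H / B Be H Li He C / He H Li C B Be / Be Li B H C He / Li C Be He H B / H He C B Be Li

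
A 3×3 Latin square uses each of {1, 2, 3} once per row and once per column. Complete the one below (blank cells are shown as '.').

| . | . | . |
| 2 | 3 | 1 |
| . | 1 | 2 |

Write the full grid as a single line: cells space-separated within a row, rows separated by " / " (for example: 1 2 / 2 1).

1 2 3 / 2 3 1 / 3 1 2

Cell (r1,c2): row 1 is empty so far; column 2 has {1,3} → 2.
Cell (r1,c3): row 1 has {2}; column 3 has {1,2} → 3.
Cell (r3,c1): row 3 has {1,2}; column 1 has {2} → 3.
Cell (r1,c1): row 1 has {2,3}; column 1 has {2,3} → 1.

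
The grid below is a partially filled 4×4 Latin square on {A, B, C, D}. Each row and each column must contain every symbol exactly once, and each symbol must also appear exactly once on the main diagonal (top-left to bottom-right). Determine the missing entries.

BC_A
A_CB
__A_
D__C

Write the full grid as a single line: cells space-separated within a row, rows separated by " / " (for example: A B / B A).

At row 1, column 3: row 1 has {A,B,C}; column 3 has {A,C}; that leaves D.
At row 2, column 2: row 2 has {A,B,C}; column 2 has {C}; the diagonal has {A,B,C}; that leaves D.
At row 3, column 1: row 3 has {A}; column 1 has {A,B,D}; that leaves C.
At row 3, column 2: row 3 has {A,C}; column 2 has {C,D}; that leaves B.
At row 3, column 4: row 3 has {A,B,C}; column 4 has {A,B,C}; that leaves D.
At row 4, column 2: row 4 has {C,D}; column 2 has {B,C,D}; that leaves A.
At row 4, column 3: row 4 has {A,C,D}; column 3 has {A,C,D}; that leaves B.

B C D A / A D C B / C B A D / D A B C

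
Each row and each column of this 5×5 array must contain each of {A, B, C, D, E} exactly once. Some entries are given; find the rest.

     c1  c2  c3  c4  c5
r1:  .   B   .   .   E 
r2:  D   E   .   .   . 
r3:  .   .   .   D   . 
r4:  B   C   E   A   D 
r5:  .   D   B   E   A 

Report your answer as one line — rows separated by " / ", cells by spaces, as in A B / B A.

(r1,c4) = C
(r2,c4) = B
(r2,c5) = C
(r3,c2) = A
(r3,c3) = C
(r3,c5) = B
(r5,c1) = C
(r1,c1) = A
(r1,c3) = D
(r2,c3) = A
(r3,c1) = E

A B D C E / D E A B C / E A C D B / B C E A D / C D B E A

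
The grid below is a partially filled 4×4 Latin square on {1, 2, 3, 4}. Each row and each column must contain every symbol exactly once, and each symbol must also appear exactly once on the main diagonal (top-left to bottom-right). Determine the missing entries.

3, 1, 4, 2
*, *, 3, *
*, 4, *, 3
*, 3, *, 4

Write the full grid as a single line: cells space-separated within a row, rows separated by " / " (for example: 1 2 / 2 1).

(r2,c2): row 2 has {3}; column 2 has {1,3,4}; the diagonal has {3,4}, so it must be 2.
(r2,c4): row 2 has {2,3}; column 4 has {2,3,4}, so it must be 1.
(r3,c3): row 3 has {3,4}; column 3 has {3,4}; the diagonal has {2,3,4}, so it must be 1.
(r4,c3): row 4 has {3,4}; column 3 has {1,3,4}, so it must be 2.
(r2,c1): row 2 has {1,2,3}; column 1 has {3}, so it must be 4.
(r3,c1): row 3 has {1,3,4}; column 1 has {3,4}, so it must be 2.
(r4,c1): row 4 has {2,3,4}; column 1 has {2,3,4}, so it must be 1.

3 1 4 2 / 4 2 3 1 / 2 4 1 3 / 1 3 2 4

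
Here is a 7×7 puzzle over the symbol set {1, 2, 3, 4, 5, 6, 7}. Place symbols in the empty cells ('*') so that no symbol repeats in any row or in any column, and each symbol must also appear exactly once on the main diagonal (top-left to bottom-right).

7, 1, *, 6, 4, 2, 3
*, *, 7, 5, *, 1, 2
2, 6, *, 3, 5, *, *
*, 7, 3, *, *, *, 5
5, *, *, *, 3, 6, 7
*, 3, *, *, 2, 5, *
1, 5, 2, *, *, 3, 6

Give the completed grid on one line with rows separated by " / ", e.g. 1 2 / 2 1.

7 1 5 6 4 2 3 / 3 4 7 5 6 1 2 / 2 6 1 3 5 7 4 / 6 7 3 2 1 4 5 / 5 2 4 1 3 6 7 / 4 3 6 7 2 5 1 / 1 5 2 4 7 3 6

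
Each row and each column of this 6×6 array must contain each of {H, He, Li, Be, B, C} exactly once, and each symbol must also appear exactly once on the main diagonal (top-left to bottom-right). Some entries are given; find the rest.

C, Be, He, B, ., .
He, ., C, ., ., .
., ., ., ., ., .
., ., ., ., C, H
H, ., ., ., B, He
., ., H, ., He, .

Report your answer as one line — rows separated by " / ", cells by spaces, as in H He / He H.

At row 1, column 6: row 1 has {He,Be,B,C}; column 6 has {H,He}; that leaves Li.
At row 6, column 6: row 6 has {H,He}; column 6 has {H,He,Li}; the diagonal has {B,C}; that leaves Be.
At row 1, column 5: row 1 has {He,Li,Be,B,C}; column 5 has {He,B,C}; that leaves H.
At row 2, column 6: row 2 has {He,C}; column 6 has {H,He,Li,Be}; that leaves B.
At row 3, column 3: row 3 is empty so far; column 3 has {H,He,C}; the diagonal has {Be,B,C}; that leaves Li.
At row 3, column 5: row 3 has {Li}; column 5 has {H,He,B,C}; that leaves Be.
At row 3, column 6: row 3 has {Li,Be}; column 6 has {H,He,Li,Be,B}; that leaves C.
At row 4, column 4: row 4 has {H,C}; column 4 has {B}; the diagonal has {Li,Be,B,C}; that leaves He.
At row 5, column 3: row 5 has {H,He,B}; column 3 has {H,He,Li,C}; that leaves Be.
At row 2, column 2: row 2 has {He,B,C}; column 2 has {Be}; the diagonal has {He,Li,Be,B,C}; that leaves H.
At row 2, column 5: row 2 has {H,He,B,C}; column 5 has {H,He,Be,B,C}; that leaves Li.
At row 3, column 1: row 3 has {Li,Be,C}; column 1 has {H,He,C}; that leaves B.
At row 3, column 2: row 3 has {Li,Be,B,C}; column 2 has {H,Be}; that leaves He.
At row 3, column 4: row 3 has {He,Li,Be,B,C}; column 4 has {He,B}; that leaves H.
At row 4, column 3: row 4 has {H,He,C}; column 3 has {H,He,Li,Be,C}; that leaves B.
At row 6, column 1: row 6 has {H,He,Be}; column 1 has {H,He,B,C}; that leaves Li.
At row 6, column 4: row 6 has {H,He,Li,Be}; column 4 has {H,He,B}; that leaves C.
At row 2, column 4: row 2 has {H,He,Li,B,C}; column 4 has {H,He,B,C}; that leaves Be.
At row 4, column 1: row 4 has {H,He,B,C}; column 1 has {H,He,Li,B,C}; that leaves Be.
At row 4, column 2: row 4 has {H,He,Be,B,C}; column 2 has {H,He,Be}; that leaves Li.
At row 5, column 2: row 5 has {H,He,Be,B}; column 2 has {H,He,Li,Be}; that leaves C.
At row 5, column 4: row 5 has {H,He,Be,B,C}; column 4 has {H,He,Be,B,C}; that leaves Li.
At row 6, column 2: row 6 has {H,He,Li,Be,C}; column 2 has {H,He,Li,Be,C}; that leaves B.

C Be He B H Li / He H C Be Li B / B He Li H Be C / Be Li B He C H / H C Be Li B He / Li B H C He Be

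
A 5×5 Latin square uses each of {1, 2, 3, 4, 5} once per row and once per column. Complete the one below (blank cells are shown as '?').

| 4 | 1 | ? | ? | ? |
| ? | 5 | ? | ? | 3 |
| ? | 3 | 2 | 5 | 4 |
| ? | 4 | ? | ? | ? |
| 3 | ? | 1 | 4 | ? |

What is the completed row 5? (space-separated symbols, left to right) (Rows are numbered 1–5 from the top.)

3 2 1 4 5

(r2,c3) = 4
(r3,c1) = 1
(r5,c2) = 2
(r5,c5) = 5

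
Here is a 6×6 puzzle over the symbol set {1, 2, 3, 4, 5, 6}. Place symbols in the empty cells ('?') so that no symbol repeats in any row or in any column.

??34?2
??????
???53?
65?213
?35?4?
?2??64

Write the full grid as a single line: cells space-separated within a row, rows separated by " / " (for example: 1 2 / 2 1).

1 6 3 4 5 2 / 3 4 6 1 2 5 / 4 1 2 5 3 6 / 6 5 4 2 1 3 / 2 3 5 6 4 1 / 5 2 1 3 6 4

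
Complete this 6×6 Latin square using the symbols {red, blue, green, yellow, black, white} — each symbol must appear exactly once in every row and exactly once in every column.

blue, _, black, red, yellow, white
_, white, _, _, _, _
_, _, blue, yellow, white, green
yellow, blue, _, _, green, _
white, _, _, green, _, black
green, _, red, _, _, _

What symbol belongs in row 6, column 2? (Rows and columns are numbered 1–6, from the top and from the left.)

(r1,c2) = green
(r4,c3) = white
(r4,c4) = black
(r4,c6) = red
(r5,c3) = yellow
(r2,c3) = green
(r2,c4) = blue
(r2,c6) = yellow
(r5,c2) = red
(r5,c5) = blue
(r6,c4) = white
(r6,c5) = black
(r6,c6) = blue
(r2,c5) = red
(r3,c2) = black
(r6,c2) = yellow

yellow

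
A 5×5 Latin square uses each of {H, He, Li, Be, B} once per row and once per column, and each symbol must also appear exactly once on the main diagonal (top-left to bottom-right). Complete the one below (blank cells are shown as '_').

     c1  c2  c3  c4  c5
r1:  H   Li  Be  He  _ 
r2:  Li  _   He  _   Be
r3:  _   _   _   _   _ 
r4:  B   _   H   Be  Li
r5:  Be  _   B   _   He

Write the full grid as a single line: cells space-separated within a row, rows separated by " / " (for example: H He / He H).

(r1,c5) = B
(r2,c2) = B
(r2,c4) = H
(r3,c1) = He
(r3,c3) = Li
(r3,c4) = B
(r3,c5) = H
(r4,c2) = He
(r5,c2) = H
(r5,c4) = Li
(r3,c2) = Be

H Li Be He B / Li B He H Be / He Be Li B H / B He H Be Li / Be H B Li He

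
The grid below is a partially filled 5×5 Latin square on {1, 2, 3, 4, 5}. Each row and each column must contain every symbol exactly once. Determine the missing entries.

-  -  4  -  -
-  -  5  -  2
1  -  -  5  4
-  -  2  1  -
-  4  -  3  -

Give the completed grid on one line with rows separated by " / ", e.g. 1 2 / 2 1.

(r1,c4): row 1 has {4}; column 4 has {1,3,5}, so it must be 2.
(r2,c4): row 2 has {2,5}; column 4 has {1,2,3,5}, so it must be 4.
(r3,c3): row 3 has {1,4,5}; column 3 has {2,4,5}, so it must be 3.
(r5,c3): row 5 has {3,4}; column 3 has {2,3,4,5}, so it must be 1.
(r5,c5): row 5 has {1,3,4}; column 5 has {2,4}, so it must be 5.
(r2,c1): row 2 has {2,4,5}; column 1 has {1}, so it must be 3.
(r2,c2): row 2 has {2,3,4,5}; column 2 has {4}, so it must be 1.
(r3,c2): row 3 has {1,3,4,5}; column 2 has {1,4}, so it must be 2.
(r4,c5): row 4 has {1,2}; column 5 has {2,4,5}, so it must be 3.
(r5,c1): row 5 has {1,3,4,5}; column 1 has {1,3}, so it must be 2.
(r1,c1): row 1 has {2,4}; column 1 has {1,2,3}, so it must be 5.
(r1,c2): row 1 has {2,4,5}; column 2 has {1,2,4}, so it must be 3.
(r1,c5): row 1 has {2,3,4,5}; column 5 has {2,3,4,5}, so it must be 1.
(r4,c1): row 4 has {1,2,3}; column 1 has {1,2,3,5}, so it must be 4.
(r4,c2): row 4 has {1,2,3,4}; column 2 has {1,2,3,4}, so it must be 5.

5 3 4 2 1 / 3 1 5 4 2 / 1 2 3 5 4 / 4 5 2 1 3 / 2 4 1 3 5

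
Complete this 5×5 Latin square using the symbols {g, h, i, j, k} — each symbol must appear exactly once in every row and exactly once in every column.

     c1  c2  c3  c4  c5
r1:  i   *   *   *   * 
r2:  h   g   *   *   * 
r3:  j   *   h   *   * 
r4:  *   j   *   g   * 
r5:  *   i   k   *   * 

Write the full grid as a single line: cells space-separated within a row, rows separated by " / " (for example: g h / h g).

i h g j k / h g j k i / j k h i g / k j i g h / g i k h j

(r3,c2) = k
(r3,c4) = i
(r3,c5) = g
(r4,c1) = k
(r4,c3) = i
(r4,c5) = h
(r5,c1) = g
(r5,c5) = j
(r1,c2) = h
(r1,c5) = k
(r2,c3) = j
(r2,c4) = k
(r2,c5) = i
(r5,c4) = h
(r1,c3) = g
(r1,c4) = j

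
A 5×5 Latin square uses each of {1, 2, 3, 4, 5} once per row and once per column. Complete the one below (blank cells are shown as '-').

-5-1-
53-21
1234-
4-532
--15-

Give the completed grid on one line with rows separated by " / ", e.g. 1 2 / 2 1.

3 5 2 1 4 / 5 3 4 2 1 / 1 2 3 4 5 / 4 1 5 3 2 / 2 4 1 5 3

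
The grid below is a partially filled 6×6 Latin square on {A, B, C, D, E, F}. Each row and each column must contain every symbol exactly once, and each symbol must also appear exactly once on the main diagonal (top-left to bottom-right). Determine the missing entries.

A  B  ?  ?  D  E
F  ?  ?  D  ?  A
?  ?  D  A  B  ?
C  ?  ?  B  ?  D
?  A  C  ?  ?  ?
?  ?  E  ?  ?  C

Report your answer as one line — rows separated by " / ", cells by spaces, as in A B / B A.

(r1,c3) = F
(r1,c4) = C
(r2,c2) = E
(r2,c3) = B
(r2,c5) = C
(r3,c1) = E
(r3,c6) = F
(r4,c2) = F
(r4,c3) = A
(r4,c5) = E
(r5,c5) = F
(r5,c6) = B
(r6,c2) = D
(r6,c4) = F
(r6,c5) = A
(r3,c2) = C
(r5,c1) = D
(r5,c4) = E
(r6,c1) = B

A B F C D E / F E B D C A / E C D A B F / C F A B E D / D A C E F B / B D E F A C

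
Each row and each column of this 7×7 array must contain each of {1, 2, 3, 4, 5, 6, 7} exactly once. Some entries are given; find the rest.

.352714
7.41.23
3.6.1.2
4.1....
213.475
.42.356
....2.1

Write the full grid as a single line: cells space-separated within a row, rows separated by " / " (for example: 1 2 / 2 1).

6 3 5 2 7 1 4 / 7 5 4 1 6 2 3 / 3 7 6 5 1 4 2 / 4 2 1 3 5 6 7 / 2 1 3 6 4 7 5 / 1 4 2 7 3 5 6 / 5 6 7 4 2 3 1

row 1 has {1,2,3,4,5,7}; column 1 has {2,3,4,7} — only 6 is left for (r1,c1).
row 3 has {1,2,3,6}; column 6 has {1,2,5,7} — only 4 is left for (r3,c6).
row 4 has {1,4}; column 7 has {1,2,3,4,5,6} — only 7 is left for (r4,c7).
row 5 has {1,2,3,4,5,7}; column 4 has {1,2} — only 6 is left for (r5,c4).
row 6 has {2,3,4,5,6}; column 1 has {2,3,4,6,7} — only 1 is left for (r6,c1).
row 6 has {1,2,3,4,5,6}; column 4 has {1,2,6} — only 7 is left for (r6,c4).
row 7 has {1,2}; column 1 has {1,2,3,4,6,7} — only 5 is left for (r7,c1).
row 7 has {1,2,5}; column 3 has {1,2,3,4,5,6} — only 7 is left for (r7,c3).
row 3 has {1,2,3,4,6}; column 4 has {1,2,6,7} — only 5 is left for (r3,c4).
row 4 has {1,4,7}; column 4 has {1,2,5,6,7} — only 3 is left for (r4,c4).
row 4 has {1,3,4,7}; column 6 has {1,2,4,5,7} — only 6 is left for (r4,c6).
row 7 has {1,2,5,7}; column 2 has {1,3,4} — only 6 is left for (r7,c2).
row 7 has {1,2,5,6,7}; column 4 has {1,2,3,5,6,7} — only 4 is left for (r7,c4).
row 7 has {1,2,4,5,6,7}; column 6 has {1,2,4,5,6,7} — only 3 is left for (r7,c6).
row 2 has {1,2,3,4,7}; column 2 has {1,3,4,6} — only 5 is left for (r2,c2).
row 2 has {1,2,3,4,5,7}; column 5 has {1,2,3,4,7} — only 6 is left for (r2,c5).
row 3 has {1,2,3,4,5,6}; column 2 has {1,3,4,5,6} — only 7 is left for (r3,c2).
row 4 has {1,3,4,6,7}; column 2 has {1,3,4,5,6,7} — only 2 is left for (r4,c2).
row 4 has {1,2,3,4,6,7}; column 5 has {1,2,3,4,6,7} — only 5 is left for (r4,c5).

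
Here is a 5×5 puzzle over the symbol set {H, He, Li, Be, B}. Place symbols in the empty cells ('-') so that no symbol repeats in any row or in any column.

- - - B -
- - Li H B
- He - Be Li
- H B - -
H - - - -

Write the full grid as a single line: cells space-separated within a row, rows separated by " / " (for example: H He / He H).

Be Li He B H / He Be Li H B / B He H Be Li / Li H B He Be / H B Be Li He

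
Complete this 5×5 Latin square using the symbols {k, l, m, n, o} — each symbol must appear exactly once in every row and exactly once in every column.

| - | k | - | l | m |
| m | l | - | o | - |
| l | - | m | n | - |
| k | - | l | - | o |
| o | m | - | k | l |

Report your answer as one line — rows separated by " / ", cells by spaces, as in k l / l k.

n k o l m / m l k o n / l o m n k / k n l m o / o m n k l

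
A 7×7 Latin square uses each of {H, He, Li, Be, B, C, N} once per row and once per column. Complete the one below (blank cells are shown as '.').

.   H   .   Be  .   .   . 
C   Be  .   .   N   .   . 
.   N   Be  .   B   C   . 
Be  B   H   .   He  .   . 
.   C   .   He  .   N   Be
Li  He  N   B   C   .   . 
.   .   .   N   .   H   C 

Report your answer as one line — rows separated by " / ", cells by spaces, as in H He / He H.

N H C Be Li He B / C Be He H N B Li / H N Be Li B C He / Be B H C He Li N / B C Li He H N Be / Li He N B C Be H / He Li B N Be H C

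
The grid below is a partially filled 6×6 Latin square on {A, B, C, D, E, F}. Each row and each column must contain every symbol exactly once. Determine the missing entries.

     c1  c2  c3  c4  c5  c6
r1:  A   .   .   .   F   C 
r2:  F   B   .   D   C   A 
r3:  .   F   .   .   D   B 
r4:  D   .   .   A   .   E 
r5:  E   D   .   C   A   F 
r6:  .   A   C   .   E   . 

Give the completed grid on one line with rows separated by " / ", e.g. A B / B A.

(r1,c2) = E
(r1,c4) = B
(r2,c3) = E
(r3,c1) = C
(r3,c3) = A
(r3,c4) = E
(r4,c2) = C
(r4,c5) = B
(r5,c3) = B
(r6,c1) = B
(r6,c4) = F
(r6,c6) = D
(r1,c3) = D
(r4,c3) = F

A E D B F C / F B E D C A / C F A E D B / D C F A B E / E D B C A F / B A C F E D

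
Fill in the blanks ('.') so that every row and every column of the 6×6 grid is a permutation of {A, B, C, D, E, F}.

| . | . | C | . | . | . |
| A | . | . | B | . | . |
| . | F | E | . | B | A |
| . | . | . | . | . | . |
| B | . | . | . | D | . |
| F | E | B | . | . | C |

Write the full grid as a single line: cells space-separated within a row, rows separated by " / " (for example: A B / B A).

E B C A F D / A D F B C E / D F E C B A / C A D F E B / B C A E D F / F E B D A C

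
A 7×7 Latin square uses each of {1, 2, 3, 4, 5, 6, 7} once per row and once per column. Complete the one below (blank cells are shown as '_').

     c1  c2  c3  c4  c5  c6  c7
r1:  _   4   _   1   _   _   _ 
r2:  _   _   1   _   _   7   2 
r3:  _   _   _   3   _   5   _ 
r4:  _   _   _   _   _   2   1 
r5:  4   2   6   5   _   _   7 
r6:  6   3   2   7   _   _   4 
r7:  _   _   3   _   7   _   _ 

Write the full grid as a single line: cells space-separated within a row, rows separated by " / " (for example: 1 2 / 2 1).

row 3 has {3,5}; column 7 has {1,2,4,7} — only 6 is left for (r3,c7).
row 6 has {2,3,4,6,7}; column 6 has {2,5,7} — only 1 is left for (r6,c6).
row 7 has {3,7}; column 7 has {1,2,4,6,7} — only 5 is left for (r7,c7).
row 1 has {1,4}; column 7 has {1,2,4,5,6,7} — only 3 is left for (r1,c7).
row 5 has {2,4,5,6,7}; column 6 has {1,2,5,7} — only 3 is left for (r5,c6).
row 6 has {1,2,3,4,6,7}; column 5 has {7} — only 5 is left for (r6,c5).
row 1 has {1,3,4}; column 6 has {1,2,3,5,7} — only 6 is left for (r1,c6).
row 5 has {2,3,4,5,6,7}; column 5 has {5,7} — only 1 is left for (r5,c5).
row 7 has {3,5,7}; column 6 has {1,2,3,5,6,7} — only 4 is left for (r7,c6).
row 1 has {1,3,4,6}; column 5 has {1,5,7} — only 2 is left for (r1,c5).
row 3 has {3,5,6}; column 5 has {1,2,5,7} — only 4 is left for (r3,c5).
row 3 has {3,4,5,6}; column 3 has {1,2,3,6} — only 7 is left for (r3,c3).
row 1 has {1,2,3,4,6}; column 3 has {1,2,3,6,7} — only 5 is left for (r1,c3).
row 3 has {3,4,5,6,7}; column 2 has {2,3,4} — only 1 is left for (r3,c2).
row 4 has {1,2}; column 3 has {1,2,3,5,6,7} — only 4 is left for (r4,c3).
row 4 has {1,2,4}; column 4 has {1,3,5,7} — only 6 is left for (r4,c4).
row 4 has {1,2,4,6}; column 5 has {1,2,4,5,7} — only 3 is left for (r4,c5).
row 7 has {3,4,5,7}; column 2 has {1,2,3,4} — only 6 is left for (r7,c2).
row 7 has {3,4,5,6,7}; column 4 has {1,3,5,6,7} — only 2 is left for (r7,c4).
row 1 has {1,2,3,4,5,6}; column 1 has {4,6} — only 7 is left for (r1,c1).
row 2 has {1,2,7}; column 2 has {1,2,3,4,6} — only 5 is left for (r2,c2).
row 2 has {1,2,5,7}; column 4 has {1,2,3,5,6,7} — only 4 is left for (r2,c4).
row 2 has {1,2,4,5,7}; column 5 has {1,2,3,4,5,7} — only 6 is left for (r2,c5).
row 3 has {1,3,4,5,6,7}; column 1 has {4,6,7} — only 2 is left for (r3,c1).
row 4 has {1,2,3,4,6}; column 1 has {2,4,6,7} — only 5 is left for (r4,c1).
row 4 has {1,2,3,4,5,6}; column 2 has {1,2,3,4,5,6} — only 7 is left for (r4,c2).
row 7 has {2,3,4,5,6,7}; column 1 has {2,4,5,6,7} — only 1 is left for (r7,c1).
row 2 has {1,2,4,5,6,7}; column 1 has {1,2,4,5,6,7} — only 3 is left for (r2,c1).

7 4 5 1 2 6 3 / 3 5 1 4 6 7 2 / 2 1 7 3 4 5 6 / 5 7 4 6 3 2 1 / 4 2 6 5 1 3 7 / 6 3 2 7 5 1 4 / 1 6 3 2 7 4 5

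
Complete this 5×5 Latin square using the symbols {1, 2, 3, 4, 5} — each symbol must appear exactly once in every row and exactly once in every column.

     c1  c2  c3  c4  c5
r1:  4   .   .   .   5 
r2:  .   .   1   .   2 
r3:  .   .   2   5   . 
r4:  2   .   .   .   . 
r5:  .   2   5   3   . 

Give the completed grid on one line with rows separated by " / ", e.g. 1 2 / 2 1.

4 1 3 2 5 / 5 3 1 4 2 / 3 4 2 5 1 / 2 5 4 1 3 / 1 2 5 3 4

(r1,c3) = 3
(r2,c4) = 4
(r4,c3) = 4
(r4,c4) = 1
(r4,c5) = 3
(r5,c1) = 1
(r5,c5) = 4
(r1,c2) = 1
(r1,c4) = 2
(r3,c1) = 3
(r3,c2) = 4
(r3,c5) = 1
(r4,c2) = 5
(r2,c1) = 5
(r2,c2) = 3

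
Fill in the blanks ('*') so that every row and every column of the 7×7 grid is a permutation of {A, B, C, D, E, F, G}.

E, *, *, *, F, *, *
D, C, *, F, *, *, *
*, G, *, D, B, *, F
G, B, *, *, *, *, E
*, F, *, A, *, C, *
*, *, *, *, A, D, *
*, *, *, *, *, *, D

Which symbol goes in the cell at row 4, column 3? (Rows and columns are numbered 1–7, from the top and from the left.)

At row 4, column 4: row 4 has {B,E,G}; column 4 has {A,D,F}; that leaves C.
At row 4, column 5: row 4 has {B,C,E,G}; column 5 has {A,B,F}; that leaves D.
At row 5, column 1: row 5 has {A,C,F}; column 1 has {D,E,G}; that leaves B.
At row 5, column 7: row 5 has {A,B,C,F}; column 7 has {D,E,F}; that leaves G.
At row 6, column 2: row 6 has {A,D}; column 2 has {B,C,F,G}; that leaves E.
At row 7, column 2: row 7 has {D}; column 2 has {B,C,E,F,G}; that leaves A.
At row 1, column 2: row 1 has {E,F}; column 2 has {A,B,C,E,F,G}; that leaves D.
At row 5, column 5: row 5 has {A,B,C,F,G}; column 5 has {A,B,D,F}; that leaves E.
At row 2, column 5: row 2 has {C,D,F}; column 5 has {A,B,D,E,F}; that leaves G.
At row 5, column 3: row 5 has {A,B,C,E,F,G}; column 3 is empty so far; that leaves D.
At row 7, column 5: row 7 has {A,D}; column 5 has {A,B,D,E,F,G}; that leaves C.
At row 7, column 1: row 7 has {A,C,D}; column 1 has {B,D,E,G}; that leaves F.
At row 6, column 1: row 6 has {A,D,E}; column 1 has {B,D,E,F,G}; that leaves C.
At row 6, column 7: row 6 has {A,C,D,E}; column 7 has {D,E,F,G}; that leaves B.
At row 2, column 7: row 2 has {C,D,F,G}; column 7 has {B,D,E,F,G}; that leaves A.
At row 3, column 1: row 3 has {B,D,F,G}; column 1 has {B,C,D,E,F,G}; that leaves A.
At row 3, column 6: row 3 has {A,B,D,F,G}; column 6 has {C,D}; that leaves E.
At row 6, column 4: row 6 has {A,B,C,D,E}; column 4 has {A,C,D,F}; that leaves G.
At row 1, column 4: row 1 has {D,E,F}; column 4 has {A,C,D,F,G}; that leaves B.
At row 1, column 7: row 1 has {B,D,E,F}; column 7 has {A,B,D,E,F,G}; that leaves C.
At row 2, column 6: row 2 has {A,C,D,F,G}; column 6 has {C,D,E}; that leaves B.
At row 3, column 3: row 3 has {A,B,D,E,F,G}; column 3 has {D}; that leaves C.
At row 6, column 3: row 6 has {A,B,C,D,E,G}; column 3 has {C,D}; that leaves F.
At row 7, column 4: row 7 has {A,C,D,F}; column 4 has {A,B,C,D,F,G}; that leaves E.
At row 7, column 6: row 7 has {A,C,D,E,F}; column 6 has {B,C,D,E}; that leaves G.
At row 1, column 6: row 1 has {B,C,D,E,F}; column 6 has {B,C,D,E,G}; that leaves A.
At row 2, column 3: row 2 has {A,B,C,D,F,G}; column 3 has {C,D,F}; that leaves E.
At row 4, column 3: row 4 has {B,C,D,E,G}; column 3 has {C,D,E,F}; that leaves A.

A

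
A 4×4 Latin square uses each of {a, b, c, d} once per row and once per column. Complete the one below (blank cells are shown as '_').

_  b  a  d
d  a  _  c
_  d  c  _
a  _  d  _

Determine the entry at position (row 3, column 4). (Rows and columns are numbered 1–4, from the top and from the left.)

(r1,c1) = c
(r2,c3) = b
(r3,c1) = b
(r3,c4) = a

a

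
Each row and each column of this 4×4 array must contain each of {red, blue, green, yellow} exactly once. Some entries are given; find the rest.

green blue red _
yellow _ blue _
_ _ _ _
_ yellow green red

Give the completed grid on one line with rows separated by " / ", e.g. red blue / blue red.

green blue red yellow / yellow red blue green / red green yellow blue / blue yellow green red

(r1,c4) = yellow
(r2,c4) = green
(r3,c3) = yellow
(r3,c4) = blue
(r4,c1) = blue
(r2,c2) = red
(r3,c1) = red
(r3,c2) = green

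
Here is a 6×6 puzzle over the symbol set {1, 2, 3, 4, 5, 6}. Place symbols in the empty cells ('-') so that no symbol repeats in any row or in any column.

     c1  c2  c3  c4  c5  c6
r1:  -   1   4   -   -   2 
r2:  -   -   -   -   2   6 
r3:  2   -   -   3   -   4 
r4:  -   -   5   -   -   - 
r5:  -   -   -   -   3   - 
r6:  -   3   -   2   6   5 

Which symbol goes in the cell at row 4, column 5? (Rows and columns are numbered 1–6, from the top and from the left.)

4

(r1,c5) = 5
(r3,c5) = 1
(r4,c5) = 4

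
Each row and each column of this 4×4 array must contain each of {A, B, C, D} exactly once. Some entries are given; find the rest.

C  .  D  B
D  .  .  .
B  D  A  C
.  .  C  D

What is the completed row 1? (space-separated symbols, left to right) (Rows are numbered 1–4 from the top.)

C A D B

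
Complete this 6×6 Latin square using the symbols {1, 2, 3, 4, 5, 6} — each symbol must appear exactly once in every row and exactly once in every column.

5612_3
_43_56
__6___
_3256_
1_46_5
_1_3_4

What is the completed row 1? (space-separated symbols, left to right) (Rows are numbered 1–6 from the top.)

5 6 1 2 4 3

(r1,c5) = 4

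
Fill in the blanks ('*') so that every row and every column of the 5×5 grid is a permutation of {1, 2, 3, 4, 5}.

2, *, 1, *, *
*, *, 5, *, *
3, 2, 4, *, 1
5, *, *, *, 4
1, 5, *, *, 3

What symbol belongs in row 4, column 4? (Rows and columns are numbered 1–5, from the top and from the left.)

(r1,c5) = 5
(r2,c1) = 4
(r2,c5) = 2
(r3,c4) = 5
(r5,c3) = 2
(r5,c4) = 4
(r1,c4) = 3
(r2,c4) = 1
(r4,c3) = 3
(r4,c4) = 2

2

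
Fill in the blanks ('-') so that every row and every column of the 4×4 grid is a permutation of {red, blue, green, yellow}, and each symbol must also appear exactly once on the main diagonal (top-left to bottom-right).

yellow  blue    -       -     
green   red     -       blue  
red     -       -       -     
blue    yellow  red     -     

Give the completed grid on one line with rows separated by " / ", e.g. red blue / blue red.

row 1 has {blue,yellow}; column 3 has {red} — only green is left for (r1,c3).
row 1 has {blue,green,yellow}; column 4 has {blue} — only red is left for (r1,c4).
row 2 has {red,blue,green}; column 3 has {red,green} — only yellow is left for (r2,c3).
row 3 has {red}; column 2 has {red,blue,yellow} — only green is left for (r3,c2).
row 3 has {red,green}; column 3 has {red,green,yellow}; the diagonal has {red,yellow} — only blue is left for (r3,c3).
row 3 has {red,blue,green}; column 4 has {red,blue} — only yellow is left for (r3,c4).
row 4 has {red,blue,yellow}; column 4 has {red,blue,yellow}; the diagonal has {red,blue,yellow} — only green is left for (r4,c4).

yellow blue green red / green red yellow blue / red green blue yellow / blue yellow red green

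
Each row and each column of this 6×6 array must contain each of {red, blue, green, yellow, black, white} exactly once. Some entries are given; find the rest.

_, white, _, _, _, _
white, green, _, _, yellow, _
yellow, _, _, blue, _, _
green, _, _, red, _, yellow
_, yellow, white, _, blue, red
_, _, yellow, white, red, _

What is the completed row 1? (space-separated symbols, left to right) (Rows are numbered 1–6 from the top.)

red white blue yellow green black

(r2,c4) = black
(r2,c6) = blue
(r5,c1) = black
(r5,c4) = green
(r6,c1) = blue
(r6,c2) = black
(r6,c6) = green
(r1,c1) = red
(r1,c4) = yellow
(r1,c6) = black
(r2,c3) = red
(r3,c2) = red
(r3,c6) = white
(r4,c2) = blue
(r4,c3) = black
(r4,c5) = white
(r1,c5) = green
(r3,c3) = green
(r3,c5) = black
(r1,c3) = blue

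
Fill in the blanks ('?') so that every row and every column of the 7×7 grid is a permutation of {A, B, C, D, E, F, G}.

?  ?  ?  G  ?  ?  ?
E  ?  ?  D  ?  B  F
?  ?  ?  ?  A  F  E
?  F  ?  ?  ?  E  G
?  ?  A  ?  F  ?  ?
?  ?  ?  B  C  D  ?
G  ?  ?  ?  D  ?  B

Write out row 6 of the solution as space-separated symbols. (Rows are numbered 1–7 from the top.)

(r2,c5) = G
(r3,c4) = C
(r4,c4) = A
(r4,c5) = B
(r5,c4) = E
(r6,c7) = A
(r7,c4) = F
(r1,c5) = E
(r2,c3) = C
(r4,c3) = D
(r6,c1) = F
(r7,c3) = E
(r2,c2) = A
(r4,c1) = C
(r6,c3) = G
(r7,c2) = C
(r7,c6) = A
(r1,c6) = C
(r1,c7) = D
(r3,c3) = B
(r5,c6) = G
(r5,c7) = C
(r6,c2) = E

F E G B C D A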